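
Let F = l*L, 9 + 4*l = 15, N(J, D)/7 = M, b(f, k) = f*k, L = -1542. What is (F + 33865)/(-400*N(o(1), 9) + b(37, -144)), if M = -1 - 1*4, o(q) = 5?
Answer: 986/271 ≈ 3.6384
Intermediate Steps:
M = -5 (M = -1 - 4 = -5)
N(J, D) = -35 (N(J, D) = 7*(-5) = -35)
l = 3/2 (l = -9/4 + (¼)*15 = -9/4 + 15/4 = 3/2 ≈ 1.5000)
F = -2313 (F = (3/2)*(-1542) = -2313)
(F + 33865)/(-400*N(o(1), 9) + b(37, -144)) = (-2313 + 33865)/(-400*(-35) + 37*(-144)) = 31552/(14000 - 5328) = 31552/8672 = 31552*(1/8672) = 986/271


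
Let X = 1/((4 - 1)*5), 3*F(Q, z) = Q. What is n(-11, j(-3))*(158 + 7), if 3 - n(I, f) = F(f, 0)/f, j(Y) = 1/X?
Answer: 440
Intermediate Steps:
F(Q, z) = Q/3
X = 1/15 (X = (1/5)/3 = (1/3)*(1/5) = 1/15 ≈ 0.066667)
j(Y) = 15 (j(Y) = 1/(1/15) = 15)
n(I, f) = 8/3 (n(I, f) = 3 - f/3/f = 3 - 1*1/3 = 3 - 1/3 = 8/3)
n(-11, j(-3))*(158 + 7) = 8*(158 + 7)/3 = (8/3)*165 = 440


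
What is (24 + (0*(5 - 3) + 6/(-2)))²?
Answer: 441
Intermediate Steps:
(24 + (0*(5 - 3) + 6/(-2)))² = (24 + (0*2 - ½*6))² = (24 + (0 - 3))² = (24 - 3)² = 21² = 441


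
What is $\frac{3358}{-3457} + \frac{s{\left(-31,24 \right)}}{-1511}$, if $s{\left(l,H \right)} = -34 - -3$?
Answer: $- \frac{4966771}{5223527} \approx -0.95085$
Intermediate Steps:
$s{\left(l,H \right)} = -31$ ($s{\left(l,H \right)} = -34 + 3 = -31$)
$\frac{3358}{-3457} + \frac{s{\left(-31,24 \right)}}{-1511} = \frac{3358}{-3457} - \frac{31}{-1511} = 3358 \left(- \frac{1}{3457}\right) - - \frac{31}{1511} = - \frac{3358}{3457} + \frac{31}{1511} = - \frac{4966771}{5223527}$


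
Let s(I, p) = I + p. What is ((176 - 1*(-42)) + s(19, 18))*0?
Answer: 0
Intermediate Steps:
((176 - 1*(-42)) + s(19, 18))*0 = ((176 - 1*(-42)) + (19 + 18))*0 = ((176 + 42) + 37)*0 = (218 + 37)*0 = 255*0 = 0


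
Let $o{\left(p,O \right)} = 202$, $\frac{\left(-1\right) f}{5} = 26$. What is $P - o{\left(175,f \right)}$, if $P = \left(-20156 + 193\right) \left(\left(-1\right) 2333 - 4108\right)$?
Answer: $128581481$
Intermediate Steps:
$f = -130$ ($f = \left(-5\right) 26 = -130$)
$P = 128581683$ ($P = - 19963 \left(-2333 - 4108\right) = \left(-19963\right) \left(-6441\right) = 128581683$)
$P - o{\left(175,f \right)} = 128581683 - 202 = 128581481$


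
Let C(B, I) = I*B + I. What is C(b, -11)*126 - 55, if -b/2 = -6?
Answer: -18073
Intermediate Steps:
b = 12 (b = -2*(-6) = 12)
C(B, I) = I + B*I (C(B, I) = B*I + I = I + B*I)
C(b, -11)*126 - 55 = -11*(1 + 12)*126 - 55 = -11*13*126 - 55 = -143*126 - 55 = -18018 - 55 = -18073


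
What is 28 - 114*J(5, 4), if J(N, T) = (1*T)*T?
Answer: -1796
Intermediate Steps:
J(N, T) = T² (J(N, T) = T*T = T²)
28 - 114*J(5, 4) = 28 - 114*4² = 28 - 114*16 = 28 - 1824 = -1796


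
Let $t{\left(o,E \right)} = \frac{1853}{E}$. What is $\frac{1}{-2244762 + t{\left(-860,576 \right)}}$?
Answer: $- \frac{576}{1292981059} \approx -4.4548 \cdot 10^{-7}$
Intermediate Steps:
$\frac{1}{-2244762 + t{\left(-860,576 \right)}} = \frac{1}{-2244762 + \frac{1853}{576}} = \frac{1}{- \frac{1292981059}{576}} = - \frac{576}{1292981059}$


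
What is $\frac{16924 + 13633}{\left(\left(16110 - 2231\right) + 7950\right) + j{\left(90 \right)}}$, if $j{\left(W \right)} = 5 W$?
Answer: $\frac{30557}{22279} \approx 1.3716$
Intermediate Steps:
$\frac{16924 + 13633}{\left(\left(16110 - 2231\right) + 7950\right) + j{\left(90 \right)}} = \frac{16924 + 13633}{\left(\left(16110 - 2231\right) + 7950\right) + 5 \cdot 90} = \frac{30557}{\left(13879 + 7950\right) + 450} = \frac{30557}{21829 + 450} = \frac{30557}{22279}$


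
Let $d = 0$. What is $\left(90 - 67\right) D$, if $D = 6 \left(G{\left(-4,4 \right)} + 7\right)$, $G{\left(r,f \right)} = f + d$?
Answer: $1518$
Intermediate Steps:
$G{\left(r,f \right)} = f$ ($G{\left(r,f \right)} = f + 0 = f$)
$D = 66$ ($D = 6 \left(4 + 7\right) = 6 \cdot 11 = 66$)
$\left(90 - 67\right) D = \left(90 - 67\right) 66 = 23 \cdot 66 = 1518$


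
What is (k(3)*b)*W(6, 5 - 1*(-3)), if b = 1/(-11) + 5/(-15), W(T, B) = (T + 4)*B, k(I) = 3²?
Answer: -3360/11 ≈ -305.45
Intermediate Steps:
k(I) = 9
W(T, B) = B*(4 + T) (W(T, B) = (4 + T)*B = B*(4 + T))
b = -14/33 (b = 1*(-1/11) + 5*(-1/15) = -1/11 - ⅓ = -14/33 ≈ -0.42424)
(k(3)*b)*W(6, 5 - 1*(-3)) = (9*(-14/33))*((5 - 1*(-3))*(4 + 6)) = -42*(5 + 3)*10/11 = -336*10/11 = -42/11*80 = -3360/11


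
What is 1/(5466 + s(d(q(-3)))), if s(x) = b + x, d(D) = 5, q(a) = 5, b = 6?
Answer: 1/5477 ≈ 0.00018258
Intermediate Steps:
s(x) = 6 + x
1/(5466 + s(d(q(-3)))) = 1/(5466 + (6 + 5)) = 1/(5466 + 11) = 1/5477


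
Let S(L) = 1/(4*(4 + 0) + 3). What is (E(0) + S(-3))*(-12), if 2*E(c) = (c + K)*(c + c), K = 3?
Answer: -12/19 ≈ -0.63158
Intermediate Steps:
S(L) = 1/19 (S(L) = 1/(4*4 + 3) = 1/(16 + 3) = 1/19)
E(c) = c*(3 + c) (E(c) = ((c + 3)*(c + c))/2 = ((3 + c)*(2*c))/2 = (2*c*(3 + c))/2 = c*(3 + c))
(E(0) + S(-3))*(-12) = (0*(3 + 0) + 1/19)*(-12) = (0*3 + 1/19)*(-12) = (0 + 1/19)*(-12) = (1/19)*(-12) = -12/19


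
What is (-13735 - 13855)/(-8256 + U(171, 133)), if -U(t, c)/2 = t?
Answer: 13795/4299 ≈ 3.2089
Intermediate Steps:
U(t, c) = -2*t
(-13735 - 13855)/(-8256 + U(171, 133)) = (-13735 - 13855)/(-8256 - 2*171) = -27590/(-8256 - 342) = -27590/(-8598) = -27590*(-1/8598) = 13795/4299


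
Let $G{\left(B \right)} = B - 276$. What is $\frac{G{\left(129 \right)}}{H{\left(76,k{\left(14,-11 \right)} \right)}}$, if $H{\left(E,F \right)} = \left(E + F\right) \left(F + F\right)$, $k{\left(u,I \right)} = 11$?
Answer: $- \frac{49}{638} \approx -0.076802$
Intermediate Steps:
$G{\left(B \right)} = -276 + B$
$H{\left(E,F \right)} = 2 F \left(E + F\right)$ ($H{\left(E,F \right)} = \left(E + F\right) 2 F = 2 F \left(E + F\right)$)
$\frac{G{\left(129 \right)}}{H{\left(76,k{\left(14,-11 \right)} \right)}} = \frac{-276 + 129}{2 \cdot 11 \left(76 + 11\right)} = - \frac{147}{2 \cdot 11 \cdot 87} = - \frac{147}{1914} = \left(-147\right) \frac{1}{1914} = - \frac{49}{638}$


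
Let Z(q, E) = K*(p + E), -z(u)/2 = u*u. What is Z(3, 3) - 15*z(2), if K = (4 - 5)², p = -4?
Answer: 119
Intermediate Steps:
K = 1 (K = (-1)² = 1)
z(u) = -2*u² (z(u) = -2*u*u = -2*u²)
Z(q, E) = -4 + E (Z(q, E) = 1*(-4 + E) = -4 + E)
Z(3, 3) - 15*z(2) = (-4 + 3) - (-30)*2² = -1 - (-30)*4 = -1 - 15*(-8) = -1 + 120 = 119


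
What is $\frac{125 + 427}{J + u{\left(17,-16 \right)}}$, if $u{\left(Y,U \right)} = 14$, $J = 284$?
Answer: $\frac{276}{149} \approx 1.8523$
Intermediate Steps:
$\frac{125 + 427}{J + u{\left(17,-16 \right)}} = \frac{125 + 427}{284 + 14} = \frac{552}{298} = 552 \cdot \frac{1}{298} = \frac{276}{149}$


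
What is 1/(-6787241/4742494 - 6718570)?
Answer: -4742494/31862784700821 ≈ -1.4884e-7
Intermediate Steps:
1/(-6787241/4742494 - 6718570) = 1/(-31862784700821/4742494) = -4742494/31862784700821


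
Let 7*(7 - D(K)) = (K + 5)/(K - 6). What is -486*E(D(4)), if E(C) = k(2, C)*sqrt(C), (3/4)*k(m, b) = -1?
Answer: 324*sqrt(1498)/7 ≈ 1791.4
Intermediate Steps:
k(m, b) = -4/3 (k(m, b) = (4/3)*(-1) = -4/3)
D(K) = 7 - (5 + K)/(7*(-6 + K)) (D(K) = 7 - (K + 5)/(7*(K - 6)) = 7 - (5 + K)/(7*(-6 + K)))
E(C) = -4*sqrt(C)/3
-486*E(D(4)) = -(-648)*sqrt((-299 + 48*4)/(7*(-6 + 4))) = -(-648)*sqrt((1/7)*(-299 + 192)/(-2)) = -(-648)*sqrt((1/7)*(-1/2)*(-107)) = -(-648)*sqrt(107/14) = -(-648)*sqrt(1498)/14 = -(-324)*sqrt(1498)/7 = 324*sqrt(1498)/7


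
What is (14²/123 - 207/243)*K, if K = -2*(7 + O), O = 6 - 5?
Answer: -13136/1107 ≈ -11.866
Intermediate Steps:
O = 1
K = -16 (K = -2*(7 + 1) = -2*8 = -16)
(14²/123 - 207/243)*K = (14²/123 - 207/243)*(-16) = (196*(1/123) - 207*1/243)*(-16) = (196/123 - 23/27)*(-16) = (821/1107)*(-16) = -13136/1107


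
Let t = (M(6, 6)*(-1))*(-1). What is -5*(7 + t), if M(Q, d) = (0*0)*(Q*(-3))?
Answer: -35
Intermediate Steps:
M(Q, d) = 0 (M(Q, d) = 0*(-3*Q) = 0)
t = 0 (t = (0*(-1))*(-1) = 0*(-1) = 0)
-5*(7 + t) = -5*(7 + 0) = -5*7 = -35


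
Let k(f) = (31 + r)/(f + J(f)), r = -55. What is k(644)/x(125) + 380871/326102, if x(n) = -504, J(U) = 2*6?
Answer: 374800357/320884368 ≈ 1.1680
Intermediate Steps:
J(U) = 12
k(f) = -24/(12 + f) (k(f) = (31 - 55)/(f + 12) = -24/(12 + f))
k(644)/x(125) + 380871/326102 = -24/(12 + 644)/(-504) + 380871/326102 = -24/656*(-1/504) + 380871*(1/326102) = -24*1/656*(-1/504) + 380871/326102 = -3/82*(-1/504) + 380871/326102 = 1/13776 + 380871/326102 = 374800357/320884368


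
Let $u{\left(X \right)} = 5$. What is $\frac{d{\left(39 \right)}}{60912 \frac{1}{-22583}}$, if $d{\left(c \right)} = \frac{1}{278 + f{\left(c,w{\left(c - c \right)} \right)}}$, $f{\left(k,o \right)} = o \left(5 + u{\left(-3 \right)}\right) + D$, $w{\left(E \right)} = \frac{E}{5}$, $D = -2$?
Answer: $- \frac{22583}{16811712} \approx -0.0013433$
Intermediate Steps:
$w{\left(E \right)} = \frac{E}{5}$ ($w{\left(E \right)} = E \frac{1}{5} = \frac{E}{5}$)
$f{\left(k,o \right)} = -2 + 10 o$ ($f{\left(k,o \right)} = o \left(5 + 5\right) - 2 = o 10 - 2 = 10 o - 2 = -2 + 10 o$)
$d{\left(c \right)} = \frac{1}{276}$ ($d{\left(c \right)} = \frac{1}{278 + \left(-2 + 10 \frac{c - c}{5}\right)} = \frac{1}{278 - \left(2 - 10 \cdot \frac{1}{5} \cdot 0\right)} = \frac{1}{278 + \left(-2 + 10 \cdot 0\right)} = \frac{1}{278 + \left(-2 + 0\right)} = \frac{1}{278 - 2} = \frac{1}{276}$)
$\frac{d{\left(39 \right)}}{60912 \frac{1}{-22583}} = \frac{1}{276 \frac{60912}{-22583}} = \frac{1}{276 \cdot 60912 \left(- \frac{1}{22583}\right)} = \frac{1}{276 \left(- \frac{60912}{22583}\right)} = \frac{1}{276} \left(- \frac{22583}{60912}\right) = - \frac{22583}{16811712}$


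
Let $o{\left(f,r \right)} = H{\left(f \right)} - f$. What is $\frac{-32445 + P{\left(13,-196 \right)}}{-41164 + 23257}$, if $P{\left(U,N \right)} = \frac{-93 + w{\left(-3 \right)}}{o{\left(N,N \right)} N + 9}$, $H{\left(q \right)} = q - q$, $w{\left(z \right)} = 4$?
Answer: $\frac{1246115026}{687754149} \approx 1.8119$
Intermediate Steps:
$H{\left(q \right)} = 0$
$o{\left(f,r \right)} = - f$ ($o{\left(f,r \right)} = 0 - f = - f$)
$P{\left(U,N \right)} = - \frac{89}{9 - N^{2}}$ ($P{\left(U,N \right)} = \frac{-93 + 4}{- N N + 9} = - \frac{89}{- N^{2} + 9} = - \frac{89}{9 - N^{2}}$)
$\frac{-32445 + P{\left(13,-196 \right)}}{-41164 + 23257} = \frac{-32445 + \frac{89}{-9 + \left(-196\right)^{2}}}{-41164 + 23257} = \frac{-32445 + \frac{89}{-9 + 38416}}{-17907} = \left(-32445 + \frac{89}{38407}\right) \left(- \frac{1}{17907}\right) = \left(- \frac{1246115026}{38407}\right) \left(- \frac{1}{17907}\right) = \frac{1246115026}{687754149}$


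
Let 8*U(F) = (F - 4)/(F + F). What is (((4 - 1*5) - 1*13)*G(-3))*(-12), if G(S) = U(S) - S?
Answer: 1057/2 ≈ 528.50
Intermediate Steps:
U(F) = (-4 + F)/(16*F) (U(F) = ((F - 4)/(F + F))/8 = ((-4 + F)/((2*F)))/8 = ((-4 + F)*(1/(2*F)))/8 = ((-4 + F)/(2*F))/8 = (-4 + F)/(16*F))
G(S) = -S + (-4 + S)/(16*S) (G(S) = (-4 + S)/(16*S) - S = -S + (-4 + S)/(16*S))
(((4 - 1*5) - 1*13)*G(-3))*(-12) = (((4 - 1*5) - 1*13)*(1/16 - 1*(-3) - 1/4/(-3)))*(-12) = (((4 - 5) - 13)*(1/16 + 3 - 1/4*(-1/3)))*(-12) = ((-1 - 13)*(1/16 + 3 + 1/12))*(-12) = -14*151/48*(-12) = -1057/24*(-12) = 1057/2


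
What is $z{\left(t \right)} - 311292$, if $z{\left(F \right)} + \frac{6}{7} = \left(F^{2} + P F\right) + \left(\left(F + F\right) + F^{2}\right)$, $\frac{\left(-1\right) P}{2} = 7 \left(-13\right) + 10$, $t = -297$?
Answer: $- \frac{1285080}{7} \approx -1.8358 \cdot 10^{5}$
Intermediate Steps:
$P = 162$ ($P = - 2 \left(7 \left(-13\right) + 10\right) = - 2 \left(-91 + 10\right) = \left(-2\right) \left(-81\right) = 162$)
$z{\left(F \right)} = - \frac{6}{7} + 2 F^{2} + 164 F$ ($z{\left(F \right)} = - \frac{6}{7} + \left(\left(F^{2} + 162 F\right) + \left(\left(F + F\right) + F^{2}\right)\right) = - \frac{6}{7} + \left(\left(F^{2} + 162 F\right) + \left(2 F + F^{2}\right)\right) = - \frac{6}{7} + \left(\left(F^{2} + 162 F\right) + \left(F^{2} + 2 F\right)\right) = - \frac{6}{7} + \left(2 F^{2} + 164 F\right) = - \frac{6}{7} + 2 F^{2} + 164 F$)
$z{\left(t \right)} - 311292 = \left(- \frac{6}{7} + 2 \left(-297\right)^{2} + 164 \left(-297\right)\right) - 311292 = \left(- \frac{6}{7} + 2 \cdot 88209 - 48708\right) - 311292 = \left(- \frac{6}{7} + 176418 - 48708\right) - 311292 = \frac{893964}{7} - 311292 = - \frac{1285080}{7}$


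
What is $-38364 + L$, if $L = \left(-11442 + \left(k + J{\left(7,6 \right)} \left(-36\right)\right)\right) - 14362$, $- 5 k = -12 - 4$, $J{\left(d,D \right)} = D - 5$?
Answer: $- \frac{321004}{5} \approx -64201.0$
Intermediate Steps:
$J{\left(d,D \right)} = -5 + D$ ($J{\left(d,D \right)} = D - 5 = -5 + D$)
$k = \frac{16}{5}$ ($k = - \frac{-12 - 4}{5} = \left(- \frac{1}{5}\right) \left(-16\right) = \frac{16}{5} \approx 3.2$)
$L = - \frac{129184}{5}$ ($L = \left(-11442 + \left(\frac{16}{5} + \left(-5 + 6\right) \left(-36\right)\right)\right) - 14362 = \left(-11442 + \left(\frac{16}{5} + 1 \left(-36\right)\right)\right) - 14362 = \left(-11442 + \left(\frac{16}{5} - 36\right)\right) - 14362 = \left(-11442 - \frac{164}{5}\right) - 14362 = - \frac{57374}{5} - 14362 = - \frac{129184}{5} \approx -25837.0$)
$-38364 + L = -38364 - \frac{129184}{5} = - \frac{321004}{5}$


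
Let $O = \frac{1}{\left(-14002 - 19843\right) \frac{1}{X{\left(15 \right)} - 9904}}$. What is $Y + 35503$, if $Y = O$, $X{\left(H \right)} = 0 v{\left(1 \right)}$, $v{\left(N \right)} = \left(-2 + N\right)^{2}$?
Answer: $\frac{1201608939}{33845} \approx 35503.0$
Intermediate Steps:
$X{\left(H \right)} = 0$ ($X{\left(H \right)} = 0 \left(-2 + 1\right)^{2} = 0 \left(-1\right)^{2} = 0 \cdot 1 = 0$)
$O = \frac{9904}{33845}$ ($O = \frac{1}{\left(-14002 - 19843\right) \frac{1}{0 - 9904}} = \frac{1}{\left(-33845\right) \frac{1}{-9904}} = \frac{1}{\left(-33845\right) \left(- \frac{1}{9904}\right)} = \frac{1}{\frac{33845}{9904}} = \frac{9904}{33845} \approx 0.29263$)
$Y = \frac{9904}{33845} \approx 0.29263$
$Y + 35503 = \frac{9904}{33845} + 35503 = \frac{1201608939}{33845}$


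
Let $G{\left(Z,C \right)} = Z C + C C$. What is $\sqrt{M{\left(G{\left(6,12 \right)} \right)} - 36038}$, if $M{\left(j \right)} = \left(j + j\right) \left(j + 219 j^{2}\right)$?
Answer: $\sqrt{4414088122} \approx 66439.0$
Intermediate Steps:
$G{\left(Z,C \right)} = C^{2} + C Z$ ($G{\left(Z,C \right)} = C Z + C^{2} = C^{2} + C Z$)
$M{\left(j \right)} = 2 j \left(j + 219 j^{2}\right)$
$\sqrt{M{\left(G{\left(6,12 \right)} \right)} - 36038} = \sqrt{\left(12 \left(12 + 6\right)\right)^{2} \left(2 + 438 \cdot 12 \left(12 + 6\right)\right) - 36038} = \sqrt{\left(12 \cdot 18\right)^{2} \left(2 + 438 \cdot 12 \cdot 18\right) - 36038} = \sqrt{216^{2} \left(2 + 438 \cdot 216\right) - 36038} = \sqrt{46656 \left(2 + 94608\right) - 36038} = \sqrt{46656 \cdot 94610 - 36038} = \sqrt{4414124160 - 36038} = \sqrt{4414088122}$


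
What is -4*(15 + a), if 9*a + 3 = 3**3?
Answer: -212/3 ≈ -70.667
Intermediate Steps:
a = 8/3 (a = -1/3 + (1/9)*3**3 = -1/3 + (1/9)*27 = -1/3 + 3 = 8/3 ≈ 2.6667)
-4*(15 + a) = -4*(15 + 8/3) = -4*53/3 = -212/3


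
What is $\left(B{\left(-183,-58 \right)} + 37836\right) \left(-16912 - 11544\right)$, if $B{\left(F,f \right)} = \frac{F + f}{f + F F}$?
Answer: $- \frac{35993854254200}{33431} \approx -1.0767 \cdot 10^{9}$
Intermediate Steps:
$B{\left(F,f \right)} = \frac{F + f}{f + F^{2}}$
$\left(B{\left(-183,-58 \right)} + 37836\right) \left(-16912 - 11544\right) = \left(\frac{-183 - 58}{-58 + \left(-183\right)^{2}} + 37836\right) \left(-16912 - 11544\right) = \left(\frac{1}{-58 + 33489} \left(-241\right) + 37836\right) \left(-28456\right) = \left(\frac{1}{33431} \left(-241\right) + 37836\right) \left(-28456\right) = \left(- \frac{241}{33431} + 37836\right) \left(-28456\right) = \frac{1264895075}{33431} \left(-28456\right) = - \frac{35993854254200}{33431}$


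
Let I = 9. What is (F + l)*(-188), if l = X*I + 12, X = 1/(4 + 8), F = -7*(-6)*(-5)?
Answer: 37083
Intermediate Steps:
F = -210 (F = 42*(-5) = -210)
X = 1/12 ≈ 0.083333
l = 51/4 (l = (1/12)*9 + 12 = ¾ + 12 = 51/4 ≈ 12.750)
(F + l)*(-188) = (-210 + 51/4)*(-188) = -789/4*(-188) = 37083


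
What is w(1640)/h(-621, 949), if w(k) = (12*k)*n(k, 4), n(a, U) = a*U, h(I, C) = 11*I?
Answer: -43033600/2277 ≈ -18899.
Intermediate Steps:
n(a, U) = U*a
w(k) = 48*k² (w(k) = (12*k)*(4*k) = 48*k²)
w(1640)/h(-621, 949) = (48*1640²)/((11*(-621))) = (48*2689600)/(-6831) = 129100800*(-1/6831) = -43033600/2277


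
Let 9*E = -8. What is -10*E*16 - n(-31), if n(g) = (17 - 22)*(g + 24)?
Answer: 965/9 ≈ 107.22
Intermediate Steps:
E = -8/9 (E = (1/9)*(-8) = -8/9 ≈ -0.88889)
n(g) = -120 - 5*g (n(g) = -5*(24 + g) = -120 - 5*g)
-10*E*16 - n(-31) = -10*(-8/9)*16 - (-120 - 5*(-31)) = (80/9)*16 - (-120 + 155) = 1280/9 - 1*35 = 1280/9 - 35 = 965/9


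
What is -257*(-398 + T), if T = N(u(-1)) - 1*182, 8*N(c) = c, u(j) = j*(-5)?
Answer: 1191195/8 ≈ 1.4890e+5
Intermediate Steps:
u(j) = -5*j
N(c) = c/8
T = -1451/8 (T = (-5*(-1))/8 - 1*182 = (⅛)*5 - 182 = 5/8 - 182 = -1451/8 ≈ -181.38)
-257*(-398 + T) = -257*(-398 - 1451/8) = -257*(-4635/8) = 1191195/8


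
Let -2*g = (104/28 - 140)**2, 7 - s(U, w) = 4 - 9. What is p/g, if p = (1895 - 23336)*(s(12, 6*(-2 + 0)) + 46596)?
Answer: 2720376904/25281 ≈ 1.0761e+5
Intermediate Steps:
s(U, w) = 12 (s(U, w) = 7 - (4 - 9) = 7 - 1*(-5) = 7 + 5 = 12)
p = -999322128 (p = (1895 - 23336)*(12 + 46596) = -21441*46608 = -999322128)
g = -455058/49 (g = -(104/28 - 140)**2/2 = -(104*(1/28) - 140)**2/2 = -(26/7 - 140)**2/2 = -(-954/7)**2/2 = -1/2*910116/49 = -455058/49 ≈ -9286.9)
p/g = -999322128/(-455058/49) = -999322128*(-49/455058) = 2720376904/25281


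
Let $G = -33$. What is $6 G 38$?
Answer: $-7524$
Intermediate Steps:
$6 G 38 = 6 \left(-33\right) 38 = \left(-198\right) 38 = -7524$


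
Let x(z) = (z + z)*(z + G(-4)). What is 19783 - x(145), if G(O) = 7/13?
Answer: -291501/13 ≈ -22423.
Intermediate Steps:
G(O) = 7/13 (G(O) = 7*(1/13) = 7/13)
x(z) = 2*z*(7/13 + z) (x(z) = (z + z)*(z + 7/13) = (2*z)*(7/13 + z) = 2*z*(7/13 + z))
19783 - x(145) = 19783 - 2*145*(7 + 13*145)/13 = 19783 - 2*145*(7 + 1885)/13 = 19783 - 2*145*1892/13 = 19783 - 1*548680/13 = 19783 - 548680/13 = -291501/13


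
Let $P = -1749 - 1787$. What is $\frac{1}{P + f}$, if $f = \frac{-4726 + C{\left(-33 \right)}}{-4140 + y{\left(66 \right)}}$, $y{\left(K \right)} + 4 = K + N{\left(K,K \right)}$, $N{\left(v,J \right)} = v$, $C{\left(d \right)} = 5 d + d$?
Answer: $- \frac{1003}{3545377} \approx -0.0002829$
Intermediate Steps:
$C{\left(d \right)} = 6 d$
$P = -3536$
$y{\left(K \right)} = -4 + 2 K$ ($y{\left(K \right)} = -4 + \left(K + K\right) = -4 + 2 K$)
$f = \frac{1231}{1003}$ ($f = \frac{-4726 + 6 \left(-33\right)}{-4140 + \left(-4 + 2 \cdot 66\right)} = \frac{-4726 - 198}{-4140 + \left(-4 + 132\right)} = - \frac{4924}{-4140 + 128} = - \frac{4924}{-4012} = \left(-4924\right) \left(- \frac{1}{4012}\right) = \frac{1231}{1003} \approx 1.2273$)
$\frac{1}{P + f} = \frac{1}{-3536 + \frac{1231}{1003}} = \frac{1}{- \frac{3545377}{1003}} = - \frac{1003}{3545377}$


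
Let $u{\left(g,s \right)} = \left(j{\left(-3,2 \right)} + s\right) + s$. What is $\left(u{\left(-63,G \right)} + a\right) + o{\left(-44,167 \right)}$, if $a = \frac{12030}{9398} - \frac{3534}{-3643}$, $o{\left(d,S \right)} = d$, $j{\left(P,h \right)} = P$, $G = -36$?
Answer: $- \frac{1998577472}{17118457} \approx -116.75$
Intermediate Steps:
$a = \frac{38518911}{17118457}$ ($a = 12030 \cdot \frac{1}{9398} - - \frac{3534}{3643} = \frac{6015}{4699} + \frac{3534}{3643} = \frac{38518911}{17118457} \approx 2.2501$)
$u{\left(g,s \right)} = -3 + 2 s$ ($u{\left(g,s \right)} = \left(-3 + s\right) + s = -3 + 2 s$)
$\left(u{\left(-63,G \right)} + a\right) + o{\left(-44,167 \right)} = \left(\left(-3 + 2 \left(-36\right)\right) + \frac{38518911}{17118457}\right) - 44 = \left(\left(-3 - 72\right) + \frac{38518911}{17118457}\right) - 44 = \left(-75 + \frac{38518911}{17118457}\right) - 44 = - \frac{1245365364}{17118457} - 44 = - \frac{1998577472}{17118457}$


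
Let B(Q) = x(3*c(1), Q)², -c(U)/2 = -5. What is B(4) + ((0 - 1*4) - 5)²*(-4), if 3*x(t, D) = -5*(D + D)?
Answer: -1316/9 ≈ -146.22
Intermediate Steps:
c(U) = 10 (c(U) = -2*(-5) = 10)
x(t, D) = -10*D/3 (x(t, D) = (-5*(D + D))/3 = (-10*D)/3 = -10*D/3)
B(Q) = 100*Q²/9 (B(Q) = (-10*Q/3)² = 100*Q²/9)
B(4) + ((0 - 1*4) - 5)²*(-4) = (100/9)*4² + ((0 - 1*4) - 5)²*(-4) = (100/9)*16 + ((0 - 4) - 5)²*(-4) = 1600/9 + (-4 - 5)²*(-4) = 1600/9 + (-9)²*(-4) = 1600/9 + 81*(-4) = 1600/9 - 324 = -1316/9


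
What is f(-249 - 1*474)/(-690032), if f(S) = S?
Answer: 723/690032 ≈ 0.0010478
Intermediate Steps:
f(-249 - 1*474)/(-690032) = (-249 - 1*474)/(-690032) = (-249 - 474)*(-1/690032) = -723*(-1/690032) = 723/690032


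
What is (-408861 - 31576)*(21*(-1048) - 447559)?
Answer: 206814680779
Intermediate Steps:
(-408861 - 31576)*(21*(-1048) - 447559) = -440437*(-22008 - 447559) = -440437*(-469567) = 206814680779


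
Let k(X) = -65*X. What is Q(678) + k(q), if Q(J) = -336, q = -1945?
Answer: 126089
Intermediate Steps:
Q(678) + k(q) = -336 - 65*(-1945) = -336 + 126425 = 126089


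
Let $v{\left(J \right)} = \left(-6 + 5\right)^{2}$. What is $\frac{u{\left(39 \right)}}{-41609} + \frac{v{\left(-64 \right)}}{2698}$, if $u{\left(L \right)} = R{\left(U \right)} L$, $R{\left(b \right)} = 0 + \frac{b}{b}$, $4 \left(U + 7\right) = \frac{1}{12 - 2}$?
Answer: $- \frac{63613}{112261082} \approx -0.00056665$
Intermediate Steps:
$U = - \frac{279}{40}$ ($U = -7 + \frac{1}{4 \left(12 - 2\right)} = -7 + \frac{1}{4 \cdot 10} = -7 + \frac{1}{4} \cdot \frac{1}{10} = -7 + \frac{1}{40} = - \frac{279}{40} \approx -6.975$)
$v{\left(J \right)} = 1$ ($v{\left(J \right)} = \left(-1\right)^{2} = 1$)
$R{\left(b \right)} = 1$ ($R{\left(b \right)} = 0 + 1 = 1$)
$u{\left(L \right)} = L$ ($u{\left(L \right)} = 1 L = L$)
$\frac{u{\left(39 \right)}}{-41609} + \frac{v{\left(-64 \right)}}{2698} = \frac{39}{-41609} + 1 \cdot \frac{1}{2698} = 39 \left(- \frac{1}{41609}\right) + 1 \cdot \frac{1}{2698} = - \frac{39}{41609} + \frac{1}{2698} = - \frac{63613}{112261082}$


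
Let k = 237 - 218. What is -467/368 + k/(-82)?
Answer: -22643/15088 ≈ -1.5007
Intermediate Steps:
k = 19
-467/368 + k/(-82) = -467/368 + 19/(-82) = -467*1/368 + 19*(-1/82) = -467/368 - 19/82 = -22643/15088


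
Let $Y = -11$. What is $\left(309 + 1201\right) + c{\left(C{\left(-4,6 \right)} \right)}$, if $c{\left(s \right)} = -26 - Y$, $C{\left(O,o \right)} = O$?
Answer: $1495$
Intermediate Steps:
$c{\left(s \right)} = -15$ ($c{\left(s \right)} = -26 - -11 = -26 + 11 = -15$)
$\left(309 + 1201\right) + c{\left(C{\left(-4,6 \right)} \right)} = \left(309 + 1201\right) - 15 = 1510 - 15 = 1495$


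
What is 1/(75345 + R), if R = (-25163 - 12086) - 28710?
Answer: 1/9386 ≈ 0.00010654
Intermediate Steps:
R = -65959 (R = -37249 - 28710 = -65959)
1/(75345 + R) = 1/(75345 - 65959) = 1/9386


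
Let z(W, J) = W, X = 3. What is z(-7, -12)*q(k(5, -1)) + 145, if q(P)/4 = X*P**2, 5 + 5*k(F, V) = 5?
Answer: 145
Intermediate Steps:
k(F, V) = 0 (k(F, V) = -1 + (1/5)*5 = -1 + 1 = 0)
q(P) = 12*P**2 (q(P) = 4*(3*P**2) = 12*P**2)
z(-7, -12)*q(k(5, -1)) + 145 = -84*0**2 + 145 = -84*0 + 145 = -7*0 + 145 = 0 + 145 = 145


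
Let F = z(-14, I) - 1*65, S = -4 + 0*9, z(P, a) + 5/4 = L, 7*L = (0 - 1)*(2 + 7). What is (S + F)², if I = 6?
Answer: 4012009/784 ≈ 5117.4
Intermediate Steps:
L = -9/7 (L = ((0 - 1)*(2 + 7))/7 = (-1*9)/7 = (⅐)*(-9) = -9/7 ≈ -1.2857)
z(P, a) = -71/28 (z(P, a) = -5/4 - 9/7 = -71/28)
S = -4 (S = -4 + 0 = -4)
F = -1891/28 (F = -71/28 - 1*65 = -71/28 - 65 = -1891/28 ≈ -67.536)
(S + F)² = (-4 - 1891/28)² = (-2003/28)² = 4012009/784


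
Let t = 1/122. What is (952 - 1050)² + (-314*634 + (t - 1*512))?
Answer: -23178047/122 ≈ -1.8998e+5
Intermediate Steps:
t = 1/122 ≈ 0.0081967
(952 - 1050)² + (-314*634 + (t - 1*512)) = (952 - 1050)² + (-314*634 + (1/122 - 1*512)) = (-98)² + (-199076 + (1/122 - 512)) = 9604 + (-199076 - 62463/122) = 9604 - 24349735/122 = -23178047/122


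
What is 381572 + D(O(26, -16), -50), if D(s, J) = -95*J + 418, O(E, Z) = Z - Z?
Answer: 386740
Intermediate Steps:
O(E, Z) = 0
D(s, J) = 418 - 95*J
381572 + D(O(26, -16), -50) = 381572 + (418 - 95*(-50)) = 381572 + (418 + 4750) = 381572 + 5168 = 386740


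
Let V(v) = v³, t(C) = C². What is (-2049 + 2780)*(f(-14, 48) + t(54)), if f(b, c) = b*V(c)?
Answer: -1129666932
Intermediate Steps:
f(b, c) = b*c³
(-2049 + 2780)*(f(-14, 48) + t(54)) = (-2049 + 2780)*(-14*48³ + 54²) = 731*(-14*110592 + 2916) = 731*(-1548288 + 2916) = 731*(-1545372) = -1129666932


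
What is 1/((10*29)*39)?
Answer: 1/11310 ≈ 8.8417e-5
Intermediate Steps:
1/((10*29)*39) = 1/(290*39) = 1/11310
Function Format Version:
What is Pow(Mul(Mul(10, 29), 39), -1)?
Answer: Rational(1, 11310) ≈ 8.8417e-5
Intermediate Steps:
Pow(Mul(Mul(10, 29), 39), -1) = Pow(Mul(290, 39), -1) = Pow(11310, -1) = Rational(1, 11310)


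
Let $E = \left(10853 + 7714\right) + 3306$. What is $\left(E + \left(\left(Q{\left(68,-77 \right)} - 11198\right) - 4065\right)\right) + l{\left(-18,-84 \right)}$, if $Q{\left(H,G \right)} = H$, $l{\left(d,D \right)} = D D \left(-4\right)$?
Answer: $-21546$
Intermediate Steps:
$l{\left(d,D \right)} = - 4 D^{2}$ ($l{\left(d,D \right)} = D^{2} \left(-4\right) = - 4 D^{2}$)
$E = 21873$ ($E = 18567 + 3306 = 21873$)
$\left(E + \left(\left(Q{\left(68,-77 \right)} - 11198\right) - 4065\right)\right) + l{\left(-18,-84 \right)} = \left(21873 + \left(\left(68 - 11198\right) - 4065\right)\right) - 4 \left(-84\right)^{2} = \left(21873 - 15195\right) - 28224 = 6678 - 28224 = -21546$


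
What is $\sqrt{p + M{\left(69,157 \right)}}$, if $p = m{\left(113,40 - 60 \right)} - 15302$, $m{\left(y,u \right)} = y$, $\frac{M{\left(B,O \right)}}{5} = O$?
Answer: $2 i \sqrt{3601} \approx 120.02 i$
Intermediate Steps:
$M{\left(B,O \right)} = 5 O$
$p = -15189$ ($p = 113 - 15302 = -15189$)
$\sqrt{p + M{\left(69,157 \right)}} = \sqrt{-15189 + 5 \cdot 157} = \sqrt{-15189 + 785} = \sqrt{-14404} = 2 i \sqrt{3601}$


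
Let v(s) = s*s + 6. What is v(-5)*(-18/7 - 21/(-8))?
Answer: 93/56 ≈ 1.6607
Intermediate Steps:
v(s) = 6 + s**2 (v(s) = s**2 + 6 = 6 + s**2)
v(-5)*(-18/7 - 21/(-8)) = (6 + (-5)**2)*(-18/7 - 21/(-8)) = (6 + 25)*(-18*1/7 - 21*(-1/8)) = 31*(-18/7 + 21/8) = 31*(3/56) = 93/56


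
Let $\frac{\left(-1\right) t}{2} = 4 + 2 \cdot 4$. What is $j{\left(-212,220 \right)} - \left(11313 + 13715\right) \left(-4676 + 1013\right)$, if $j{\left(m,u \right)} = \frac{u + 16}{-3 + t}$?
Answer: $\frac{2475293992}{27} \approx 9.1678 \cdot 10^{7}$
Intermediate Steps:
$t = -24$ ($t = - 2 \left(4 + 2 \cdot 4\right) = - 2 \left(4 + 8\right) = \left(-2\right) 12 = -24$)
$j{\left(m,u \right)} = - \frac{16}{27} - \frac{u}{27}$ ($j{\left(m,u \right)} = \frac{u + 16}{-3 - 24} = \frac{16 + u}{-27} = \left(16 + u\right) \left(- \frac{1}{27}\right) = - \frac{16}{27} - \frac{u}{27}$)
$j{\left(-212,220 \right)} - \left(11313 + 13715\right) \left(-4676 + 1013\right) = \left(- \frac{16}{27} - \frac{220}{27}\right) - \left(11313 + 13715\right) \left(-4676 + 1013\right) = \left(- \frac{16}{27} - \frac{220}{27}\right) - 25028 \left(-3663\right) = - \frac{236}{27} - -91677564 = - \frac{236}{27} + 91677564 = \frac{2475293992}{27}$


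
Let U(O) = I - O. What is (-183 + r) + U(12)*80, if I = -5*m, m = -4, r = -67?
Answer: 390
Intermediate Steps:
I = 20 (I = -5*(-4) = 20)
U(O) = 20 - O
(-183 + r) + U(12)*80 = (-183 - 67) + (20 - 1*12)*80 = -250 + (20 - 12)*80 = -250 + 8*80 = -250 + 640 = 390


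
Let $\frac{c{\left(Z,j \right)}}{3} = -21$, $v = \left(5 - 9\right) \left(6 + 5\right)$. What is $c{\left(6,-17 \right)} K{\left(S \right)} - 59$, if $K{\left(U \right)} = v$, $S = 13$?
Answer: $2713$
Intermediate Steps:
$v = -44$ ($v = \left(-4\right) 11 = -44$)
$c{\left(Z,j \right)} = -63$ ($c{\left(Z,j \right)} = 3 \left(-21\right) = -63$)
$K{\left(U \right)} = -44$
$c{\left(6,-17 \right)} K{\left(S \right)} - 59 = \left(-63\right) \left(-44\right) - 59 = 2772 - 59 = 2713$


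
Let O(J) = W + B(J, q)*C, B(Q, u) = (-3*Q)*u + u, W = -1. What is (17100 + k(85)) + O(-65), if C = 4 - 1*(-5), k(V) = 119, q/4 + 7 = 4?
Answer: -3950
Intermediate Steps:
q = -12 (q = -28 + 4*4 = -28 + 16 = -12)
C = 9 (C = 4 + 5 = 9)
B(Q, u) = u - 3*Q*u (B(Q, u) = -3*Q*u + u = u - 3*Q*u)
O(J) = -109 + 324*J (O(J) = -1 - 12*(1 - 3*J)*9 = -1 + (-12 + 36*J)*9 = -1 + (-108 + 324*J) = -109 + 324*J)
(17100 + k(85)) + O(-65) = (17100 + 119) + (-109 + 324*(-65)) = 17219 + (-109 - 21060) = 17219 - 21169 = -3950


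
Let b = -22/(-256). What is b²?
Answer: 121/16384 ≈ 0.0073853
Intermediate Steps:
b = 11/128 (b = -22*(-1/256) = 11/128 ≈ 0.085938)
b² = (11/128)² = 121/16384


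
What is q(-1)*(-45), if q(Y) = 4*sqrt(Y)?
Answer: -180*I ≈ -180.0*I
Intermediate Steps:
q(-1)*(-45) = (4*sqrt(-1))*(-45) = (4*I)*(-45) = -180*I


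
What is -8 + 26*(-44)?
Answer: -1152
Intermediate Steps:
-8 + 26*(-44) = -8 - 1144 = -1152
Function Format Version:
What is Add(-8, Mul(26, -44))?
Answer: -1152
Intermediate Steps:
Add(-8, Mul(26, -44)) = Add(-8, -1144) = -1152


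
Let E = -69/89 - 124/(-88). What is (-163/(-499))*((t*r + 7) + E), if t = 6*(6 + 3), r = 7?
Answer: 123076573/977042 ≈ 125.97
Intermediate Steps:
E = 1241/1958 (E = -69*1/89 - 124*(-1/88) = -69/89 + 31/22 = 1241/1958 ≈ 0.63381)
t = 54 (t = 6*9 = 54)
(-163/(-499))*((t*r + 7) + E) = (-163/(-499))*((54*7 + 7) + 1241/1958) = (-163*(-1/499))*((378 + 7) + 1241/1958) = 163*(385 + 1241/1958)/499 = (163/499)*(755071/1958) = 123076573/977042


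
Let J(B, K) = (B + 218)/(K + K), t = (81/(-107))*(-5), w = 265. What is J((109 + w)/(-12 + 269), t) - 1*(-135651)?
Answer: 941483449/6939 ≈ 1.3568e+5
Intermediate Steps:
t = 405/107 (t = (81*(-1/107))*(-5) = -81/107*(-5) = 405/107 ≈ 3.7850)
J(B, K) = (218 + B)/(2*K) (J(B, K) = (218 + B)/((2*K)) = (218 + B)*(1/(2*K)) = (218 + B)/(2*K))
J((109 + w)/(-12 + 269), t) - 1*(-135651) = (218 + (109 + 265)/(-12 + 269))/(2*(405/107)) - 1*(-135651) = (½)*(107/405)*(218 + 374/257) + 135651 = (½)*(107/405)*(56400/257) + 135651 = 201160/6939 + 135651 = 941483449/6939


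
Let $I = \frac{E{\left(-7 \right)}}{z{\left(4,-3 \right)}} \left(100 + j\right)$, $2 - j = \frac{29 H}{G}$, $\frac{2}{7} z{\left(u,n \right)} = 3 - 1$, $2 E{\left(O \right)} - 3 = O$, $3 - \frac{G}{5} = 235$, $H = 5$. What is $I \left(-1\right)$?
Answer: $\frac{817}{28} \approx 29.179$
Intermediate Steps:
$G = -1160$ ($G = 15 - 1175 = -1160$)
$E{\left(O \right)} = \frac{3}{2} + \frac{O}{2}$
$z{\left(u,n \right)} = 7$ ($z{\left(u,n \right)} = \frac{7 \left(3 - 1\right)}{2} = \frac{7}{2} \cdot 2 = 7$)
$j = \frac{17}{8}$ ($j = 2 - \frac{29 \cdot 5}{-1160} = 2 - 145 \left(- \frac{1}{1160}\right) = 2 - - \frac{1}{8} = 2 + \frac{1}{8} = \frac{17}{8} \approx 2.125$)
$I = - \frac{817}{28}$ ($I = \frac{\frac{3}{2} + \frac{1}{2} \left(-7\right)}{7} \left(100 + \frac{17}{8}\right) = \left(\frac{3}{2} - \frac{7}{2}\right) \frac{1}{7} \cdot \frac{817}{8} = \left(-2\right) \frac{1}{7} \cdot \frac{817}{8} = \left(- \frac{2}{7}\right) \frac{817}{8} = - \frac{817}{28} \approx -29.179$)
$I \left(-1\right) = \left(- \frac{817}{28}\right) \left(-1\right) = \frac{817}{28}$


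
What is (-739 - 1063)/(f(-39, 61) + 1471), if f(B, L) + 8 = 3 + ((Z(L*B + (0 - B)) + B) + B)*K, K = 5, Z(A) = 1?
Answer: -1802/1081 ≈ -1.6670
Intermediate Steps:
f(B, L) = 10*B (f(B, L) = -8 + (3 + ((1 + B) + B)*5) = -8 + (3 + (1 + 2*B)*5) = -8 + (3 + (5 + 10*B)) = -8 + (8 + 10*B) = 10*B)
(-739 - 1063)/(f(-39, 61) + 1471) = (-739 - 1063)/(10*(-39) + 1471) = -1802/(-390 + 1471) = -1802/1081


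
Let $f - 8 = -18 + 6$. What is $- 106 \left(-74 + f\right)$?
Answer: $8268$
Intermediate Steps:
$f = -4$ ($f = 8 + \left(-18 + 6\right) = 8 - 12 = -4$)
$- 106 \left(-74 + f\right) = - 106 \left(-74 - 4\right) = \left(-106\right) \left(-78\right) = 8268$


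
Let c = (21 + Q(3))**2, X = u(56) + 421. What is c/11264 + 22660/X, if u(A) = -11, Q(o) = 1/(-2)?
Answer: 102165817/1847296 ≈ 55.306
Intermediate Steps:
Q(o) = -1/2
X = 410 (X = -11 + 421 = 410)
c = 1681/4 (c = (21 - 1/2)**2 = (41/2)**2 = 1681/4 ≈ 420.25)
c/11264 + 22660/X = (1681/4)/11264 + 22660/410 = (1681/4)*(1/11264) + 22660*(1/410) = 1681/45056 + 2266/41 = 102165817/1847296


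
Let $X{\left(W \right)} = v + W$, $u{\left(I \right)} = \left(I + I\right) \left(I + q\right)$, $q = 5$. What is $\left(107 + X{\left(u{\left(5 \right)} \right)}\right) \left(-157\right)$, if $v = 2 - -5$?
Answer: $-33598$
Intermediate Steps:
$v = 7$ ($v = 2 + 5 = 7$)
$u{\left(I \right)} = 2 I \left(5 + I\right)$ ($u{\left(I \right)} = \left(I + I\right) \left(I + 5\right) = 2 I \left(5 + I\right)$)
$X{\left(W \right)} = 7 + W$
$\left(107 + X{\left(u{\left(5 \right)} \right)}\right) \left(-157\right) = \left(107 + \left(7 + 2 \cdot 5 \left(5 + 5\right)\right)\right) \left(-157\right) = \left(107 + \left(7 + 2 \cdot 5 \cdot 10\right)\right) \left(-157\right) = \left(107 + \left(7 + 100\right)\right) \left(-157\right) = \left(107 + 107\right) \left(-157\right) = 214 \left(-157\right) = -33598$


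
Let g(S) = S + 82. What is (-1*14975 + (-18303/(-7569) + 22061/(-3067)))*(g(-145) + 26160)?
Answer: -1008336861253589/2579347 ≈ -3.9093e+8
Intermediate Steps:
g(S) = 82 + S
(-1*14975 + (-18303/(-7569) + 22061/(-3067)))*(g(-145) + 26160) = (-1*14975 + (-18303/(-7569) + 22061/(-3067)))*((82 - 145) + 26160) = (-14975 + (-18303*(-1/7569) + 22061*(-1/3067)))*(-63 + 26160) = (-14975 + (6101/2523 - 22061/3067))*26097 = (-14975 - 36948136/7738041)*26097 = -115914112111/7738041*26097 = -1008336861253589/2579347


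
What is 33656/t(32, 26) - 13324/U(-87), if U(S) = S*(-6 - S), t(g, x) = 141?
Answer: 79684172/331209 ≈ 240.59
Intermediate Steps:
33656/t(32, 26) - 13324/U(-87) = 33656/141 - 13324*1/(87*(6 - 87)) = 33656*(1/141) - 13324/((-1*(-87)*(-81))) = 33656/141 - 13324/(-7047) = 33656/141 - 13324*(-1/7047) = 33656/141 + 13324/7047 = 79684172/331209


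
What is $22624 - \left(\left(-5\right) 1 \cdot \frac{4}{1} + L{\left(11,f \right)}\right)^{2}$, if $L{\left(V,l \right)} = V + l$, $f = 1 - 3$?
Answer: $22503$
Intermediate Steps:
$f = -2$ ($f = 1 - 3 = -2$)
$22624 - \left(\left(-5\right) 1 \cdot \frac{4}{1} + L{\left(11,f \right)}\right)^{2} = 22624 - \left(\left(-5\right) 1 \cdot \frac{4}{1} + \left(11 - 2\right)\right)^{2} = 22624 - \left(- 5 \cdot 4 \cdot 1 + 9\right)^{2} = 22624 - \left(\left(-5\right) 4 + 9\right)^{2} = 22624 - \left(-20 + 9\right)^{2} = 22624 - \left(-11\right)^{2} = 22624 - 121 = 22503$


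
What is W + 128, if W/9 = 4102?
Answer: 37046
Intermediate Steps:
W = 36918 (W = 9*4102 = 36918)
W + 128 = 36918 + 128 = 37046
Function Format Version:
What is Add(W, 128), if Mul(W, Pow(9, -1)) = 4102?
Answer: 37046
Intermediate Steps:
W = 36918 (W = Mul(9, 4102) = 36918)
Add(W, 128) = Add(36918, 128) = 37046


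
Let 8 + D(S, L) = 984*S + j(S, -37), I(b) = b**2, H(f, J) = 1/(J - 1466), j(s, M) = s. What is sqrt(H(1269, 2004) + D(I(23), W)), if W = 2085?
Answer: sqrt(150816822846)/538 ≈ 721.84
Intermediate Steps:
H(f, J) = 1/(-1466 + J)
D(S, L) = -8 + 985*S (D(S, L) = -8 + (984*S + S) = -8 + 985*S)
sqrt(H(1269, 2004) + D(I(23), W)) = sqrt(1/(-1466 + 2004) + (-8 + 985*23**2)) = sqrt(1/538 + (-8 + 985*529)) = sqrt(1/538 + (-8 + 521065)) = sqrt(1/538 + 521057) = sqrt(280328667/538) = sqrt(150816822846)/538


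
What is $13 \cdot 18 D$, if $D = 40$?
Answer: $9360$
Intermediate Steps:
$13 \cdot 18 D = 13 \cdot 18 \cdot 40 = 234 \cdot 40 = 9360$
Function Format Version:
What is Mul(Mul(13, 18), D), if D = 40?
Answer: 9360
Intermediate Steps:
Mul(Mul(13, 18), D) = Mul(Mul(13, 18), 40) = Mul(234, 40) = 9360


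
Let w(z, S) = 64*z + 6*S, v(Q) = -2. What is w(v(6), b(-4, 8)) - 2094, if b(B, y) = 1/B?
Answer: -4447/2 ≈ -2223.5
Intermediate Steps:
b(B, y) = 1/B
w(z, S) = 6*S + 64*z
w(v(6), b(-4, 8)) - 2094 = (6/(-4) + 64*(-2)) - 2094 = (6*(-¼) - 128) - 2094 = (-3/2 - 128) - 2094 = -259/2 - 2094 = -4447/2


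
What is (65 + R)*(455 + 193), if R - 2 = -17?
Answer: 32400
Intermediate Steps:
R = -15 (R = 2 - 17 = -15)
(65 + R)*(455 + 193) = (65 - 15)*(455 + 193) = 50*648 = 32400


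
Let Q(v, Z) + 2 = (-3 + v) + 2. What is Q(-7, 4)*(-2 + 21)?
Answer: -190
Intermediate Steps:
Q(v, Z) = -3 + v (Q(v, Z) = -2 + ((-3 + v) + 2) = -2 + (-1 + v) = -3 + v)
Q(-7, 4)*(-2 + 21) = (-3 - 7)*(-2 + 21) = -10*19 = -190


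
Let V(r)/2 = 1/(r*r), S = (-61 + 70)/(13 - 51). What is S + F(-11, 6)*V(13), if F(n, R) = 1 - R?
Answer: -1901/6422 ≈ -0.29601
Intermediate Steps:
S = -9/38 (S = 9/(-38) = 9*(-1/38) = -9/38 ≈ -0.23684)
V(r) = 2/r² (V(r) = 2/((r*r)) = 2/(r²) = 2/r²)
S + F(-11, 6)*V(13) = -9/38 + (1 - 1*6)*(2/13²) = -9/38 + (1 - 6)*(2*(1/169)) = -9/38 - 5*2/169 = -9/38 - 10/169 = -1901/6422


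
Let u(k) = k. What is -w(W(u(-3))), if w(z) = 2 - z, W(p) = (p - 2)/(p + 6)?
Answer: -11/3 ≈ -3.6667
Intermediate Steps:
W(p) = (-2 + p)/(6 + p)
-w(W(u(-3))) = -(2 - (-2 - 3)/(6 - 3)) = -(2 - (-5)/3) = -(2 - 1*(-5/3)) = -(2 + 5/3) = -1*11/3 = -11/3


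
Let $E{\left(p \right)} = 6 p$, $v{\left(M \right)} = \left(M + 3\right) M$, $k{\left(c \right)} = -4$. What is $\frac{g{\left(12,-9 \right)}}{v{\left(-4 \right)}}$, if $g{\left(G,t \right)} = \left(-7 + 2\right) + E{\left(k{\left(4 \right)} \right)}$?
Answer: $- \frac{29}{4} \approx -7.25$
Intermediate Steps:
$v{\left(M \right)} = M \left(3 + M\right)$ ($v{\left(M \right)} = \left(3 + M\right) M = M \left(3 + M\right)$)
$g{\left(G,t \right)} = -29$ ($g{\left(G,t \right)} = \left(-7 + 2\right) + 6 \left(-4\right) = -5 - 24 = -29$)
$\frac{g{\left(12,-9 \right)}}{v{\left(-4 \right)}} = - \frac{29}{\left(-4\right) \left(3 - 4\right)} = - \frac{29}{\left(-4\right) \left(-1\right)} = - \frac{29}{4}$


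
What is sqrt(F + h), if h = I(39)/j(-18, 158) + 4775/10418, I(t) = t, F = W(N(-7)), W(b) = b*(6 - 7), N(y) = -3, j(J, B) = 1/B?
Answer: sqrt(669166319410)/10418 ≈ 78.520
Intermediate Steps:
W(b) = -b (W(b) = b*(-1) = -b)
F = 3 (F = -1*(-3) = 3)
h = 64200491/10418 (h = 39/(1/158) + 4775/10418 = 39/(1/158) + 4775*(1/10418) = 39*158 + 4775/10418 = 6162 + 4775/10418 = 64200491/10418 ≈ 6162.5)
sqrt(F + h) = sqrt(3 + 64200491/10418) = sqrt(64231745/10418) = sqrt(669166319410)/10418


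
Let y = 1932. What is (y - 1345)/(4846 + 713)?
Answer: 587/5559 ≈ 0.10559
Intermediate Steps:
(y - 1345)/(4846 + 713) = (1932 - 1345)/(4846 + 713) = 587/5559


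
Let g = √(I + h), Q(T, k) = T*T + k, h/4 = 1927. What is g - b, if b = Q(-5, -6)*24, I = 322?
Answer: -456 + √8030 ≈ -366.39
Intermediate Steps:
h = 7708 (h = 4*1927 = 7708)
Q(T, k) = k + T² (Q(T, k) = T² + k = k + T²)
g = √8030 (g = √(322 + 7708) = √8030 ≈ 89.610)
b = 456 (b = (-6 + (-5)²)*24 = (-6 + 25)*24 = 19*24 = 456)
g - b = √8030 - 1*456 = √8030 - 456 = -456 + √8030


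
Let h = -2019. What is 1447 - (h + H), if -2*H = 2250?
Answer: 4591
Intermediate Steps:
H = -1125 (H = -½*2250 = -1125)
1447 - (h + H) = 1447 - (-2019 - 1125) = 1447 - 1*(-3144) = 1447 + 3144 = 4591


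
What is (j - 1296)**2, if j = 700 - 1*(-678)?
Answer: 6724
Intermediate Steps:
j = 1378 (j = 700 + 678 = 1378)
(j - 1296)**2 = (1378 - 1296)**2 = 82**2 = 6724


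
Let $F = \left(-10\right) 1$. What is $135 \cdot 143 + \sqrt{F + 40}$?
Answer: $19305 + \sqrt{30} \approx 19310.0$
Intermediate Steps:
$F = -10$
$135 \cdot 143 + \sqrt{F + 40} = 135 \cdot 143 + \sqrt{-10 + 40} = 19305 + \sqrt{30}$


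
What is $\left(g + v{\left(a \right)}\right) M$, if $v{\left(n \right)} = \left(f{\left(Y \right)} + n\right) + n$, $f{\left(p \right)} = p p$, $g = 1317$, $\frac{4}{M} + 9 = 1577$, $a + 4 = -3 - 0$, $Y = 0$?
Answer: $\frac{1303}{392} \approx 3.324$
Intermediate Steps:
$a = -7$ ($a = -4 - 3 = -7$)
$M = \frac{1}{392}$ ($M = \frac{4}{-9 + 1577} = \frac{4}{1568} = 4 \cdot \frac{1}{1568} = \frac{1}{392} \approx 0.002551$)
$f{\left(p \right)} = p^{2}$
$v{\left(n \right)} = 2 n$ ($v{\left(n \right)} = \left(0^{2} + n\right) + n = \left(0 + n\right) + n = n + n = 2 n$)
$\left(g + v{\left(a \right)}\right) M = \left(1317 + 2 \left(-7\right)\right) \frac{1}{392} = \left(1317 - 14\right) \frac{1}{392} = 1303 \cdot \frac{1}{392} = \frac{1303}{392}$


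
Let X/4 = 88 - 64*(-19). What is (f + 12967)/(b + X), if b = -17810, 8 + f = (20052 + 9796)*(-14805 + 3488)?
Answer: 337776857/12594 ≈ 26820.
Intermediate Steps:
f = -337789824 (f = -8 + (20052 + 9796)*(-14805 + 3488) = -8 + 29848*(-11317) = -8 - 337789816 = -337789824)
X = 5216 (X = 4*(88 - 64*(-19)) = 4*(88 + 1216) = 4*1304 = 5216)
(f + 12967)/(b + X) = (-337789824 + 12967)/(-17810 + 5216) = -337776857/(-12594) = -337776857*(-1/12594) = 337776857/12594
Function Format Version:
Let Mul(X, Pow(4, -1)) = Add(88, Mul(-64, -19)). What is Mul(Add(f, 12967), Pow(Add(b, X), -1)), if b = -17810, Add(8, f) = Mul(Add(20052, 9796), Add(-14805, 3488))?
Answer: Rational(337776857, 12594) ≈ 26820.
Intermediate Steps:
f = -337789824 (f = Add(-8, Mul(Add(20052, 9796), Add(-14805, 3488))) = Add(-8, Mul(29848, -11317)) = Add(-8, -337789816) = -337789824)
X = 5216 (X = Mul(4, Add(88, Mul(-64, -19))) = Mul(4, Add(88, 1216)) = Mul(4, 1304) = 5216)
Mul(Add(f, 12967), Pow(Add(b, X), -1)) = Mul(Add(-337789824, 12967), Pow(Add(-17810, 5216), -1)) = Mul(-337776857, Pow(-12594, -1)) = Mul(-337776857, Rational(-1, 12594)) = Rational(337776857, 12594)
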